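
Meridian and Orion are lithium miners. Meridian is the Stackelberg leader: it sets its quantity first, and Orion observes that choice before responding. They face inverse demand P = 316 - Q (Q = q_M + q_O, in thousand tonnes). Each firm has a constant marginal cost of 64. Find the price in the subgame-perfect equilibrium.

127

Solve by backward induction. Given q_M, the follower Orion maximises π_O = (316 - q_M - q_O)q_O - 64q_O.
Follower FOC: 252 - q_M - 2q_O = 0, so q_O(q_M) = (252 - q_M)/2.
Meridian substitutes q_O(q_M) into its own profit: π_M = q_M(316 - q_M - (252 - q_M)/2) - 64q_M = (190 - (1/2)q_M)q_M - 64q_M.
The leader's first-order condition 126 - q_M = 0 yields q_M = 126.
Then q_O = (252 - 126)/2 = 63.
Total output Q = 189, so price P = 316 - 189 = 127.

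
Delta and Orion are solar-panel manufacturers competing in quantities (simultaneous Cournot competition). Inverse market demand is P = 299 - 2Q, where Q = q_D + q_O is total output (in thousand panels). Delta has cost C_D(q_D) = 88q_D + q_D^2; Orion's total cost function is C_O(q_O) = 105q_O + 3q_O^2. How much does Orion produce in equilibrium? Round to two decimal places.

Delta's profit: π_D = (299 - 2Q)q_D - (88q_D + q_D²). Setting ∂π_D/∂q_D = 0: 211 - 6q_D - 2(q_O) = 0.
Orion's profit: π_O = (299 - 2Q)q_O - (105q_O + 3q_O²). Setting ∂π_O/∂q_O = 0: 194 - 10q_O - 2(q_D) = 0.
Best responses: q_D = (211 - 2q_O)/6, q_O = (194 - 2q_D)/10.
Substituting one into the other gives q_D = 123/4 and q_O = 53/4.

13.25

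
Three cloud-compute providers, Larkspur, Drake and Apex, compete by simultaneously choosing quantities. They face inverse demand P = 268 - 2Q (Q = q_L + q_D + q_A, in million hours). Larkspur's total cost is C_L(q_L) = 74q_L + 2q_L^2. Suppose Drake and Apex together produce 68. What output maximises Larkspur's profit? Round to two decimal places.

With rivals' combined output fixed at 68, Larkspur's profit is π_L = (268 - 2·68 - 2q_L)q_L - (74q_L + 2q_L²) = (132 - 2q_L)q_L - (74q_L + 2q_L²).
∂π_L/∂q_L = 58 - 8q_L = 0, so q_L = 29/4.

7.25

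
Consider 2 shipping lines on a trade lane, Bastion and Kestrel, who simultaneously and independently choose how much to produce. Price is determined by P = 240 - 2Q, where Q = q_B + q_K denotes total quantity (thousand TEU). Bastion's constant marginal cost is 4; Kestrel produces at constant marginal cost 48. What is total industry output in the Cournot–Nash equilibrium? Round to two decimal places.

Bastion's profit: π_B = (240 - 2Q)q_B - (4q_B). Setting ∂π_B/∂q_B = 0: 236 - 4q_B - 2(q_K) = 0.
Kestrel's profit: π_K = (240 - 2Q)q_K - (48q_K). Setting ∂π_K/∂q_K = 0: 192 - 4q_K - 2(q_B) = 0.
Best responses: q_B = (236 - 2q_K)/4, q_K = (192 - 2q_B)/4.
Solving the pair: q_B = 140/3, q_K = 74/3.
Total output Q = 140/3 + 74/3 = 214/3.

71.33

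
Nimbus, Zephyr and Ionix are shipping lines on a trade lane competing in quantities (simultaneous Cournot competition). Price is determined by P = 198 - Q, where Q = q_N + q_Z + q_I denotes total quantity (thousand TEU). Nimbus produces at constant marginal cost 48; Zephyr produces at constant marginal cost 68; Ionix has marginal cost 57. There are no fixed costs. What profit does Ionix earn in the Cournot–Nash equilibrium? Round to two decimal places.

1278.06

Nimbus's profit: π_N = (198 - Q)q_N - (48q_N). Setting ∂π_N/∂q_N = 0: 150 - 2q_N - (q_Z + q_I) = 0.
Zephyr's profit: π_Z = (198 - Q)q_Z - (68q_Z). Setting ∂π_Z/∂q_Z = 0: 130 - 2q_Z - (q_N + q_I) = 0.
Ionix's profit: π_I = (198 - Q)q_I - (57q_I). Setting ∂π_I/∂q_I = 0: 141 - 2q_I - (q_N + q_Z) = 0.
Adding the 3 first-order conditions: 421 − 4Q = 0, so Q = 421/4.
Back-substituting: q_N = (150 − 421/4) = 179/4, q_Z = (130 − 421/4) = 99/4, q_I = (141 − 421/4) = 143/4.
Price P = 198 - 421/4 = 371/4.
Ionix's profit: (371/4 - 57)·(143/4) = 1278.0625.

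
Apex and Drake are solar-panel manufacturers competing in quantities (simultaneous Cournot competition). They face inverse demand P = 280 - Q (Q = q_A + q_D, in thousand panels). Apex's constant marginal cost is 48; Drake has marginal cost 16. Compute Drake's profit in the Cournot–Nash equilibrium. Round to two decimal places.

9735.11

Apex's profit: π_A = (280 - Q)q_A - (48q_A). Setting ∂π_A/∂q_A = 0: 232 - 2q_A - (q_D) = 0.
Drake's first-order condition: 264 - 2q_D - (q_A) = 0.
Rearranging gives the reaction functions q_A = (232 - q_D)/2 and q_D = (264 - q_A)/2.
Solving the pair: q_A = 200/3, q_D = 296/3.
Price P = 280 - 496/3 = 344/3.
Drake's profit: (344/3 - 16)·(296/3) = 9735.1111.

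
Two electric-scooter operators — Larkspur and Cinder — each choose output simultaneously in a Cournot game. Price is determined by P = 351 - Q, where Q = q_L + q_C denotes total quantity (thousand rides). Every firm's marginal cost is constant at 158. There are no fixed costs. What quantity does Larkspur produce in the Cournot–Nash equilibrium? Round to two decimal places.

64.33

A representative firm's profit is π_i = q_i(351 - Q) - 158q_i.
First-order condition (treating rivals' output as given): 193 - 2q_i - q_j = 0.
With identical firms every q_j equals q_i, so q_j = q_i and 193 = 3q_i, giving q_i = 193/3.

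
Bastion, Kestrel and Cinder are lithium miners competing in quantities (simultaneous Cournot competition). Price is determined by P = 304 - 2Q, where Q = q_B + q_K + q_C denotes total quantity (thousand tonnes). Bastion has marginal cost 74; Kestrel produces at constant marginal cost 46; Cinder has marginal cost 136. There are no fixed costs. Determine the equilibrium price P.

140

Bastion's profit: π_B = (304 - 2Q)q_B - (74q_B). Setting ∂π_B/∂q_B = 0: 230 - 4q_B - 2(q_K + q_C) = 0.
Kestrel's profit: π_K = (304 - 2Q)q_K - (46q_K). Setting ∂π_K/∂q_K = 0: 258 - 4q_K - 2(q_B + q_C) = 0.
Cinder's first-order condition: 168 - 4q_C - 2(q_B + q_K) = 0.
Adding the 3 conditions: 656 − 4Q − 4Q = 0, i.e. Q = 82.
Back-substituting: q_B = (230 − 164)/2 = 33, q_K = (258 − 164)/2 = 47, q_C = (168 − 164)/2 = 2.
Total output Q = 82, so price P = 304 - 2·82 = 140.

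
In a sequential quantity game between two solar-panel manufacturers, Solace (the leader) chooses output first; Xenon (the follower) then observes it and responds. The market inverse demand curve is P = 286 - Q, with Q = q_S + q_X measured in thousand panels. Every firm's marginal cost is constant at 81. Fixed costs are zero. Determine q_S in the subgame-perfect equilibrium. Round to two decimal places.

102.50

Solve by backward induction. Given q_S, the follower Xenon maximises π_X = (286 - q_S - q_X)q_X - 81q_X.
∂π_X/∂q_X = 205 - q_S - 2q_X = 0 gives the reaction function q_X = (205 - q_S)/2.
The leader anticipates this reaction. Substituting into P = 286 - Q gives P = 367/2 - (1/2)q_S, so π_S = (367/2 - (1/2)q_S)q_S - 81q_S.
Leader FOC: 205/2 - q_S = 0, so q_S = 205/2.
Then q_X = (205 - 205/2)/2 = 205/4.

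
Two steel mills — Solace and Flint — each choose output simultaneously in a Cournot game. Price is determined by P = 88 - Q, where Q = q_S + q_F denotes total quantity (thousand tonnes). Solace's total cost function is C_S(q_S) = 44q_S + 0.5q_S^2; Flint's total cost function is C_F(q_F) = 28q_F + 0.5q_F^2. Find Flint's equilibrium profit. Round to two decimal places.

433.50

Solace's profit: π_S = (88 - Q)q_S - (44q_S + (1/2)q_S²). Setting ∂π_S/∂q_S = 0: 44 - 3q_S - (q_F) = 0.
Flint's first-order condition: 60 - 3q_F - (q_S) = 0.
Rearranging gives the reaction functions q_S = (44 - q_F)/3 and q_F = (60 - q_S)/3.
Solving the pair: q_S = 9, q_F = 17.
Price P = 88 - 26 = 62.
Flint's profit: 62·17 - 28·17 - (1/2)·17² = 867/2.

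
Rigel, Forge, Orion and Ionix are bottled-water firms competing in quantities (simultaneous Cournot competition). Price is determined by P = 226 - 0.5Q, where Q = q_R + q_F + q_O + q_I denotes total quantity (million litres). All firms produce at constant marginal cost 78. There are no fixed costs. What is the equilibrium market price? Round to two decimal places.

107.60

Each firm earns π_i = (226 - 0.5Q)q_i - 78q_i.
Setting ∂π_i/∂q_i = 0 with rivals' quantities fixed: 148 - q_i - (1/2)·Σ_{j≠i} q_j = 0.
By symmetry each firm produces the same amount; substituting Σ_{j≠i} q_j = 3q_i yields q_i = 148/(5/2) = 296/5.
Total output Q = 1184/5, so price P = 226 - (1/2)·(1184/5) = 538/5.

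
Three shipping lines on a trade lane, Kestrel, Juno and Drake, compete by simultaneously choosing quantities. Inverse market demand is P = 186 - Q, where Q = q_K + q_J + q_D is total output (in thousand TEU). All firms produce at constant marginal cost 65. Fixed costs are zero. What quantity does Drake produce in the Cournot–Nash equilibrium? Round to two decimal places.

A representative firm's profit is π_i = q_i(186 - Q) - 65q_i.
Setting ∂π_i/∂q_i = 0 with rivals' quantities fixed: 121 - 2q_i - Σ_{j≠i} q_j = 0.
By symmetry each firm produces the same amount; substituting Σ_{j≠i} q_j = 2q_i yields q_i = 121/4.

30.25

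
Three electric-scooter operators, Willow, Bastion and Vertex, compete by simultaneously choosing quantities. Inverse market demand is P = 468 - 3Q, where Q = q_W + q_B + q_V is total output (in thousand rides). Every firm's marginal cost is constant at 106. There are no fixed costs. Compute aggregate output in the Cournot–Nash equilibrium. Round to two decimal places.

Each firm earns π_i = (468 - 3Q)q_i - 106q_i.
First-order condition (treating rivals' output as given): 362 - 6q_i - 3·Σ_{j≠i} q_j = 0.
With identical firms every q_j equals q_i, so Σ_{j≠i} q_j = 2q_i and 362 = 12q_i, giving q_i = 181/6.
Total output Q = 181/6 + 181/6 + 181/6 = 181/2.

90.50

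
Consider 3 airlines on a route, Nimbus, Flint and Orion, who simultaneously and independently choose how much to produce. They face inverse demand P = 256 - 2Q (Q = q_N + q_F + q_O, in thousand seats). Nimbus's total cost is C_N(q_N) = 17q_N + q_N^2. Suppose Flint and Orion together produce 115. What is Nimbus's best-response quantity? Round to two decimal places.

1.50

With rivals' combined output fixed at 115, Nimbus's profit is π_N = (256 - 2·115 - 2q_N)q_N - (17q_N + q_N²) = (26 - 2q_N)q_N - (17q_N + q_N²).
∂π_N/∂q_N = 9 - 6q_N = 0, so q_N = 3/2.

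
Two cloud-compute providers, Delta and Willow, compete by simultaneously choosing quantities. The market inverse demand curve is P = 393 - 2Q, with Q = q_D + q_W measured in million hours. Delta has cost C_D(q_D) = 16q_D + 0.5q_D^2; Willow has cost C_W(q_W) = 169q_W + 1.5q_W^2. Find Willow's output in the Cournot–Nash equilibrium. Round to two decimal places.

Delta's profit: π_D = (393 - 2Q)q_D - (16q_D + (1/2)q_D²). Setting ∂π_D/∂q_D = 0: 377 - 5q_D - 2(q_W) = 0.
Willow's first-order condition: 224 - 7q_W - 2(q_D) = 0.
Rearranging gives the reaction functions q_D = (377 - 2q_W)/5 and q_W = (224 - 2q_D)/7.
Solving the pair: q_D = 70.6774, q_W = 366/31.

11.81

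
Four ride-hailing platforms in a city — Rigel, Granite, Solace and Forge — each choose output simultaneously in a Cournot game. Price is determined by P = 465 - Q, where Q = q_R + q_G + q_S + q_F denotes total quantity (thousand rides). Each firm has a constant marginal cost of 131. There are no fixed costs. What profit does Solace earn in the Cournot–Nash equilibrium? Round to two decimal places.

A representative firm's profit is π_i = q_i(465 - Q) - 131q_i.
Setting ∂π_i/∂q_i = 0 with rivals' quantities fixed: 334 - 2q_i - Σ_{j≠i} q_j = 0.
With identical firms every q_j equals q_i, so Σ_{j≠i} q_j = 3q_i and 334 = 5q_i, giving q_i = 334/5.
Price P = 465 - 1336/5 = 989/5.
Solace's profit: (989/5 - 131)·(334/5) = 4462.2400.

4462.24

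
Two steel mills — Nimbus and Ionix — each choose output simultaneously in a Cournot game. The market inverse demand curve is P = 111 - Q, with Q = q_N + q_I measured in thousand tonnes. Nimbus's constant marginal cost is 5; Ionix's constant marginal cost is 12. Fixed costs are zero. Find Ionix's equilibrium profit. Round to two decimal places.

940.44

Nimbus's profit: π_N = (111 - Q)q_N - (5q_N). Setting ∂π_N/∂q_N = 0: 106 - 2q_N - (q_I) = 0.
Ionix's profit: π_I = (111 - Q)q_I - (12q_I). Setting ∂π_I/∂q_I = 0: 99 - 2q_I - (q_N) = 0.
Best responses: q_N = (106 - q_I)/2, q_I = (99 - q_N)/2.
Substituting one into the other gives q_N = 113/3 and q_I = 92/3.
Price P = 111 - 205/3 = 128/3.
Ionix's profit: (128/3 - 12)·(92/3) = 940.4444.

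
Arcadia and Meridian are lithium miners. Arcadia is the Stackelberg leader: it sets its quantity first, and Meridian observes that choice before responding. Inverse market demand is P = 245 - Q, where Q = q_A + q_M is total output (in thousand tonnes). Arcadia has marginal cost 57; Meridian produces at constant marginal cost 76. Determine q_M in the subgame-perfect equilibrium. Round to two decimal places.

Solve by backward induction. Given q_A, the follower Meridian maximises π_M = (245 - q_A - q_M)q_M - 76q_M.
∂π_M/∂q_M = 169 - q_A - 2q_M = 0 gives the reaction function q_M = (169 - q_A)/2.
The leader anticipates this reaction. Substituting into P = 245 - Q gives P = 321/2 - (1/2)q_A, so π_A = (321/2 - (1/2)q_A)q_A - 57q_A.
The leader's first-order condition 207/2 - q_A = 0 yields q_A = 207/2.
Then q_M = (169 - 207/2)/2 = 131/4.

32.75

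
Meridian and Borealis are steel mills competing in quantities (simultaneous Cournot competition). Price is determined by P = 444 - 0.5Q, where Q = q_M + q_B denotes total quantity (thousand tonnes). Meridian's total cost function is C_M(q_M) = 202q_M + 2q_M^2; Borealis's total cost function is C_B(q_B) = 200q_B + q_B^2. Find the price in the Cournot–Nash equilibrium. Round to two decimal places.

Meridian's profit: π_M = (444 - 0.5Q)q_M - (202q_M + 2q_M²). Setting ∂π_M/∂q_M = 0: 242 - 5q_M - (1/2)(q_B) = 0.
Borealis's first-order condition: 244 - 3q_B - (1/2)(q_M) = 0.
Rearranging gives the reaction functions q_M = (242 - (1/2)q_B)/5 and q_B = (244 - (1/2)q_M)/3.
Substituting one into the other gives q_M = 40.9492 and q_B = 74.5085.
Total output Q = 115.4576, so price P = 444 - (1/2)·115.4576 = 386.2712.

386.27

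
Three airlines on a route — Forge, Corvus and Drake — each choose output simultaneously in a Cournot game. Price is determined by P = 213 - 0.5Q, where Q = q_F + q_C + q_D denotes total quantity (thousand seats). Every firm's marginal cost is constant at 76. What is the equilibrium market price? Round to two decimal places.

110.25

Each firm earns π_i = (213 - 0.5Q)q_i - 76q_i.
Setting ∂π_i/∂q_i = 0 with rivals' quantities fixed: 137 - q_i - (1/2)·Σ_{j≠i} q_j = 0.
By symmetry each firm produces the same amount; substituting Σ_{j≠i} q_j = 2q_i yields q_i = 137/2.
Total output Q = 411/2, so price P = 213 - (1/2)·(411/2) = 441/4.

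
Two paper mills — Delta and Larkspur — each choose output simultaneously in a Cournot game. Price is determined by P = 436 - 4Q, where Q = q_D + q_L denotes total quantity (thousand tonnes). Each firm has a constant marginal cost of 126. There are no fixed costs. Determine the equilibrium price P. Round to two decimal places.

Each firm earns π_i = (436 - 4Q)q_i - 126q_i.
First-order condition (treating rivals' output as given): 310 - 8q_i - 4q_j = 0.
By symmetry each firm produces the same amount; substituting q_j = q_i yields q_i = 310/12 = 155/6.
Total output Q = 155/3, so price P = 436 - 4·(155/3) = 688/3.

229.33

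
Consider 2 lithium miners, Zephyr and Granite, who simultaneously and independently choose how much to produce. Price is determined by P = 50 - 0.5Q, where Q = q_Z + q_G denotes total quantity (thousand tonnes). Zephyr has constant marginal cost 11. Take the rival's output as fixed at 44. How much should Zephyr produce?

17

With the rival's output fixed at 44, Zephyr's profit is π_Z = (50 - (1/2)·44 - (1/2)q_Z)q_Z - (11q_Z) = (28 - (1/2)q_Z)q_Z - (11q_Z).
∂π_Z/∂q_Z = 17 - q_Z = 0, so q_Z = 17.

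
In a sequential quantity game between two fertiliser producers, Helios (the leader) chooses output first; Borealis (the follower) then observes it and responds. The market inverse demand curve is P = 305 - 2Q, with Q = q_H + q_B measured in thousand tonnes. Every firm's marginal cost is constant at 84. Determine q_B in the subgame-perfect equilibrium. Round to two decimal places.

Solve by backward induction. Given q_H, the follower Borealis maximises π_B = (305 - 2q_H - 2q_B)q_B - 84q_B.
Setting the follower's marginal profit to zero, 221 - 2q_H - 4q_B = 0, i.e. q_B = (221 - 2q_H)/4.
The leader anticipates this reaction. Substituting into P = 305 - 2Q gives P = 389/2 - q_H, so π_H = (389/2 - q_H)q_H - 84q_H.
Leader FOC: 221/2 - 2q_H = 0, so q_H = 221/4.
Then q_B = (221 - 2·(221/4))/4 = 221/8.

27.63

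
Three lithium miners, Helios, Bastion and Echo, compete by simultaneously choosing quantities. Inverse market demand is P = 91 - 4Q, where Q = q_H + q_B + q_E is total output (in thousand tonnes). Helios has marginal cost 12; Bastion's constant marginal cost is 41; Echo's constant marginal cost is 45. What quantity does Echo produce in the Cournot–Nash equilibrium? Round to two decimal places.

Helios's profit: π_H = (91 - 4Q)q_H - (12q_H). Setting ∂π_H/∂q_H = 0: 79 - 8q_H - 4(q_B + q_E) = 0.
Bastion's profit: π_B = (91 - 4Q)q_B - (41q_B). Setting ∂π_B/∂q_B = 0: 50 - 8q_B - 4(q_H + q_E) = 0.
Echo's profit: π_E = (91 - 4Q)q_E - (45q_E). Setting ∂π_E/∂q_E = 0: 46 - 8q_E - 4(q_H + q_B) = 0.
Adding the 3 first-order conditions: 175 − 16Q = 0, so Q = 175/16.
Back-substituting: q_H = (79 − 175/4)/4 = 141/16, q_B = (50 − 175/4)/4 = 25/16, q_E = (46 − 175/4)/4 = 9/16.

0.56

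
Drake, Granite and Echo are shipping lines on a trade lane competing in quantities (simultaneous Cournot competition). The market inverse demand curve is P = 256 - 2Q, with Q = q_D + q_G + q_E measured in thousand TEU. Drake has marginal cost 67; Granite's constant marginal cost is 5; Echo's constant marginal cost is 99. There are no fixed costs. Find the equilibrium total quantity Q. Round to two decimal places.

Drake's profit: π_D = (256 - 2Q)q_D - (67q_D). Setting ∂π_D/∂q_D = 0: 189 - 4q_D - 2(q_G + q_E) = 0.
Granite's first-order condition: 251 - 4q_G - 2(q_D + q_E) = 0.
Echo's profit: π_E = (256 - 2Q)q_E - (99q_E). Setting ∂π_E/∂q_E = 0: 157 - 4q_E - 2(q_D + q_G) = 0.
Adding the 3 conditions: 597 − 4Q − 4Q = 0, i.e. Q = 597/8.
Back-substituting: q_D = (189 − 597/4)/2 = 159/8, q_G = (251 − 597/4)/2 = 407/8, q_E = (157 − 597/4)/2 = 31/8.
Total output Q = 159/8 + 407/8 + 31/8 = 597/8.

74.63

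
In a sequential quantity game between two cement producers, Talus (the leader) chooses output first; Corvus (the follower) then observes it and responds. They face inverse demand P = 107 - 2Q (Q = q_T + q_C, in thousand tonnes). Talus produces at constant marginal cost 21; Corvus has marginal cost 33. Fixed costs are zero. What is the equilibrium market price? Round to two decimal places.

45.50

The follower Corvus best-responds to any q_T: π_C = (107 - 2Q)q_C - 33q_C.
Follower FOC: 74 - 2q_T - 4q_C = 0, so q_C(q_T) = (74 - 2q_T)/4.
Talus substitutes q_C(q_T) into its own profit: π_T = q_T(107 - 2q_T - (74 - 2q_T)/2) - 21q_T = (70 - q_T)q_T - 21q_T.
Maximising: ∂π_T/∂q_T = 49 - 2q_T = 0, giving q_T = 49/2.
Then q_C = (74 - 2·(49/2))/4 = 25/4.
Total output Q = 123/4, so price P = 107 - 2·(123/4) = 91/2.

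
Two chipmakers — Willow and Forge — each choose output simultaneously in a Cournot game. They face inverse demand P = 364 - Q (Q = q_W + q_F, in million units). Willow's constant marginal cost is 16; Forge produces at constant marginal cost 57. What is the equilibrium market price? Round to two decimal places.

Willow's profit: π_W = (364 - Q)q_W - (16q_W). Setting ∂π_W/∂q_W = 0: 348 - 2q_W - (q_F) = 0.
Forge's profit: π_F = (364 - Q)q_F - (57q_F). Setting ∂π_F/∂q_F = 0: 307 - 2q_F - (q_W) = 0.
So q_W = (348 - q_F)/2 and q_F = (307 - q_W)/2.
Solving the pair: q_W = 389/3, q_F = 266/3.
Total output Q = 655/3, so price P = 364 - 655/3 = 437/3.

145.67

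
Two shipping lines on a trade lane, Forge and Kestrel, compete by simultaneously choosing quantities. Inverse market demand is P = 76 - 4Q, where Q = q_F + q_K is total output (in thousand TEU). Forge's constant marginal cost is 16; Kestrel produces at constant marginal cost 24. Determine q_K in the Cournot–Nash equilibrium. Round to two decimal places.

3.67

Forge's profit: π_F = (76 - 4Q)q_F - (16q_F). Setting ∂π_F/∂q_F = 0: 60 - 8q_F - 4(q_K) = 0.
Kestrel's profit: π_K = (76 - 4Q)q_K - (24q_K). Setting ∂π_K/∂q_K = 0: 52 - 8q_K - 4(q_F) = 0.
So q_F = (60 - 4q_K)/8 and q_K = (52 - 4q_F)/8.
Substituting one into the other gives q_F = 17/3 and q_K = 11/3.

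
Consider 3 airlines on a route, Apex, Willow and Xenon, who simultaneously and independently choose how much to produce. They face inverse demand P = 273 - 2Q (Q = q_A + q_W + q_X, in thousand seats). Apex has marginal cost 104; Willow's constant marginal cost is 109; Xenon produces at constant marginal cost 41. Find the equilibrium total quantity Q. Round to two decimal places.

Apex's profit: π_A = (273 - 2Q)q_A - (104q_A). Setting ∂π_A/∂q_A = 0: 169 - 4q_A - 2(q_W + q_X) = 0.
Willow's first-order condition: 164 - 4q_W - 2(q_A + q_X) = 0.
Xenon's first-order condition: 232 - 4q_X - 2(q_A + q_W) = 0.
Summing all 3 equations gives 565 − 8Q = 0, hence Q = 565/8.
Back-substituting: q_A = (169 − 565/4)/2 = 111/8, q_W = (164 − 565/4)/2 = 91/8, q_X = (232 − 565/4)/2 = 363/8.
Total output Q = 111/8 + 91/8 + 363/8 = 565/8.

70.63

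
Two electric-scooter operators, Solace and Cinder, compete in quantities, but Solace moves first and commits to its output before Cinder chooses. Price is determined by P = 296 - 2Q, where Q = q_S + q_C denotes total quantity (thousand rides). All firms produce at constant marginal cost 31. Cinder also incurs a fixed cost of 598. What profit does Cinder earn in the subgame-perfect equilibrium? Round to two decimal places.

Solve by backward induction. Given q_S, the follower Cinder maximises π_C = (296 - 2q_S - 2q_C)q_C - 31q_C.
∂π_C/∂q_C = 265 - 2q_S - 4q_C = 0 gives the reaction function q_C = (265 - 2q_S)/4.
The leader anticipates this reaction. Substituting into P = 296 - 2Q gives P = 327/2 - q_S, so π_S = (327/2 - q_S)q_S - 31q_S.
The leader's first-order condition 265/2 - 2q_S = 0 yields q_S = 265/4.
Then q_C = (265 - 2·(265/4))/4 = 265/8.
Price P = 296 - 2·(795/8) = 389/4.
Cinder's profit: (389/4 - 31)·(265/8) - 598 = 1596.5313.

1596.53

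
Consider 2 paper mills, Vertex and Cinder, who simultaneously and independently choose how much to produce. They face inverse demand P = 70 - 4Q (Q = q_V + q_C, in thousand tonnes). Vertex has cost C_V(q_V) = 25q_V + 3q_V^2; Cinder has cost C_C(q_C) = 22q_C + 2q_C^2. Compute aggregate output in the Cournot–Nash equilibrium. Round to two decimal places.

Vertex's profit: π_V = (70 - 4Q)q_V - (25q_V + 3q_V²). Setting ∂π_V/∂q_V = 0: 45 - 14q_V - 4(q_C) = 0.
Cinder's profit: π_C = (70 - 4Q)q_C - (22q_C + 2q_C²). Setting ∂π_C/∂q_C = 0: 48 - 12q_C - 4(q_V) = 0.
Best responses: q_V = (45 - 4q_C)/14, q_C = (48 - 4q_V)/12.
Substituting one into the other gives q_V = 87/38 and q_C = 123/38.
Total output Q = 87/38 + 123/38 = 105/19.

5.53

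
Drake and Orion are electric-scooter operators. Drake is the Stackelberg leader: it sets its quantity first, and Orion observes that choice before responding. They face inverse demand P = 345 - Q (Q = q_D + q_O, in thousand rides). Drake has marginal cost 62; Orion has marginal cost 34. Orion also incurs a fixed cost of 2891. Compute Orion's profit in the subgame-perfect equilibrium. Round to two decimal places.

Solve by backward induction. Given q_D, the follower Orion maximises π_O = (345 - q_D - q_O)q_O - 34q_O.
∂π_O/∂q_O = 311 - q_D - 2q_O = 0 gives the reaction function q_O = (311 - q_D)/2.
Drake substitutes q_O(q_D) into its own profit: π_D = q_D(345 - q_D - (311 - q_D)/2) - 62q_D = (379/2 - (1/2)q_D)q_D - 62q_D.
Leader FOC: 255/2 - q_D = 0, so q_D = 255/2.
Then q_O = (311 - 255/2)/2 = 367/4.
Price P = 345 - 877/4 = 503/4.
Orion's profit: (503/4 - 34)·(367/4) - 2891 = 5527.0625.

5527.06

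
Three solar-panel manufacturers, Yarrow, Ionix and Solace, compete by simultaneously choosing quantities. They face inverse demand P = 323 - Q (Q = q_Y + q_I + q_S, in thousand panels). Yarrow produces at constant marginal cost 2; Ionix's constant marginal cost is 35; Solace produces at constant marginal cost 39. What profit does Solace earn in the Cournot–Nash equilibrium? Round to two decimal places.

Yarrow's profit: π_Y = (323 - Q)q_Y - (2q_Y). Setting ∂π_Y/∂q_Y = 0: 321 - 2q_Y - (q_I + q_S) = 0.
Ionix's first-order condition: 288 - 2q_I - (q_Y + q_S) = 0.
Solace's first-order condition: 284 - 2q_S - (q_Y + q_I) = 0.
Summing all 3 equations gives 893 − 4Q = 0, hence Q = 893/4.
Back-substituting: q_Y = (321 − 893/4) = 391/4, q_I = (288 − 893/4) = 259/4, q_S = (284 − 893/4) = 243/4.
Price P = 323 - 893/4 = 399/4.
Solace's profit: (399/4 - 39)·(243/4) = 3690.5625.

3690.56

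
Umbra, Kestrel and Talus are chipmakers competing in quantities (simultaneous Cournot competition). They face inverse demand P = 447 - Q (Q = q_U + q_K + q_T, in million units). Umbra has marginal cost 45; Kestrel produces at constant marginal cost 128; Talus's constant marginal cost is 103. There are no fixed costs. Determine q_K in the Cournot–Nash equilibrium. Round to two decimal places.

Umbra's profit: π_U = (447 - Q)q_U - (45q_U). Setting ∂π_U/∂q_U = 0: 402 - 2q_U - (q_K + q_T) = 0.
Kestrel's profit: π_K = (447 - Q)q_K - (128q_K). Setting ∂π_K/∂q_K = 0: 319 - 2q_K - (q_U + q_T) = 0.
Talus's first-order condition: 344 - 2q_T - (q_U + q_K) = 0.
Summing all 3 equations gives 1065 − 4Q = 0, hence Q = 1065/4.
Back-substituting: q_U = (402 − 1065/4) = 543/4, q_K = (319 − 1065/4) = 211/4, q_T = (344 − 1065/4) = 311/4.

52.75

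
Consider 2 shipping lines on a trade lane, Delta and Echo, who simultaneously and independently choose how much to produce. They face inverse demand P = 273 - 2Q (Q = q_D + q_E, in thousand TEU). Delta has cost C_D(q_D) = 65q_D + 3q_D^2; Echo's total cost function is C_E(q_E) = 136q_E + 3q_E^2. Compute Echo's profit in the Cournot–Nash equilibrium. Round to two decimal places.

Delta's profit: π_D = (273 - 2Q)q_D - (65q_D + 3q_D²). Setting ∂π_D/∂q_D = 0: 208 - 10q_D - 2(q_E) = 0.
Echo's profit: π_E = (273 - 2Q)q_E - (136q_E + 3q_E²). Setting ∂π_E/∂q_E = 0: 137 - 10q_E - 2(q_D) = 0.
Rearranging gives the reaction functions q_D = (208 - 2q_E)/10 and q_E = (137 - 2q_D)/10.
Substituting one into the other gives q_D = 301/16 and q_E = 159/16.
Price P = 273 - 2·(115/4) = 431/2.
Echo's profit: (431/2)·(159/16) - 136·(159/16) - 3(159/16)² = 493.7695.

493.77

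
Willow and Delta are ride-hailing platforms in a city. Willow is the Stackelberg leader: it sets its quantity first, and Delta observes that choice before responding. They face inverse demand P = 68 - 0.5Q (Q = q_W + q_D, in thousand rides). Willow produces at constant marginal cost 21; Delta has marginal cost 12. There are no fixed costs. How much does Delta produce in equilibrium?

37

The follower Delta best-responds to any q_W: π_D = (68 - 0.5Q)q_D - 12q_D.
Setting the follower's marginal profit to zero, 56 - (1/2)q_W - q_D = 0, i.e. q_D = (56 - (1/2)q_W).
Willow substitutes q_D(q_W) into its own profit: π_W = q_W(68 - (1/2)q_W - (56 - (1/2)q_W)/2) - 21q_W = (40 - (1/4)q_W)q_W - 21q_W.
Maximising: ∂π_W/∂q_W = 19 - (1/2)q_W = 0, giving q_W = 38.
Then q_D = (56 - (1/2)·38) = 37.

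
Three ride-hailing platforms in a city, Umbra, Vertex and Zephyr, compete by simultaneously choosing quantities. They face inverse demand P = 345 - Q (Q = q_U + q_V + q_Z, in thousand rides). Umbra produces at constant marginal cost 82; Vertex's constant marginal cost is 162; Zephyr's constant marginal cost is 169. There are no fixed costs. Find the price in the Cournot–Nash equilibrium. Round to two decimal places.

Umbra's profit: π_U = (345 - Q)q_U - (82q_U). Setting ∂π_U/∂q_U = 0: 263 - 2q_U - (q_V + q_Z) = 0.
Vertex's first-order condition: 183 - 2q_V - (q_U + q_Z) = 0.
Zephyr's first-order condition: 176 - 2q_Z - (q_U + q_V) = 0.
Adding the 3 first-order conditions: 622 − 4Q = 0, so Q = 311/2.
Back-substituting: q_U = (263 − 311/2) = 215/2, q_V = (183 − 311/2) = 55/2, q_Z = (176 − 311/2) = 41/2.
Total output Q = 311/2, so price P = 345 - 311/2 = 379/2.

189.50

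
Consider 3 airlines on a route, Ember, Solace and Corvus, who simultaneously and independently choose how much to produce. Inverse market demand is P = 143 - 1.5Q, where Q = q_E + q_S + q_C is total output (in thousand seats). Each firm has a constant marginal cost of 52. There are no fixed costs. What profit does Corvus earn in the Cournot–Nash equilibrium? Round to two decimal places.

A representative firm's profit is π_i = q_i(143 - 1.5Q) - 52q_i.
Setting ∂π_i/∂q_i = 0 with rivals' quantities fixed: 91 - 3q_i - (3/2)·Σ_{j≠i} q_j = 0.
By symmetry each firm produces the same amount; substituting Σ_{j≠i} q_j = 2q_i yields q_i = 91/6.
Price P = 143 - (3/2)·(91/2) = 299/4.
Corvus's profit: (299/4 - 52)·(91/6) = 345.0417.

345.04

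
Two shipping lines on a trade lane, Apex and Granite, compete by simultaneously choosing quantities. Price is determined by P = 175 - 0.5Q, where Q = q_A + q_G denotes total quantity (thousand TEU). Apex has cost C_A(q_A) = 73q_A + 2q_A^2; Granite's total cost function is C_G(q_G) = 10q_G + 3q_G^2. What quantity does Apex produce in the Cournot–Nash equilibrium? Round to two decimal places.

Apex's profit: π_A = (175 - 0.5Q)q_A - (73q_A + 2q_A²). Setting ∂π_A/∂q_A = 0: 102 - 5q_A - (1/2)(q_G) = 0.
Granite's first-order condition: 165 - 7q_G - (1/2)(q_A) = 0.
Rearranging gives the reaction functions q_A = (102 - (1/2)q_G)/5 and q_G = (165 - (1/2)q_A)/7.
Solving the pair: q_A = 18.1727, q_G = 22.2734.

18.17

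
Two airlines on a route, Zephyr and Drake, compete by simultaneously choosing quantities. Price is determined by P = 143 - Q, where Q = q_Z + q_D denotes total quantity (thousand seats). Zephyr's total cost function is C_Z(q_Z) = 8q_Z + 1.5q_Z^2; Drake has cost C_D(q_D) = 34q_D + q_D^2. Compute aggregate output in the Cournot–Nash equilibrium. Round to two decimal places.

Zephyr's profit: π_Z = (143 - Q)q_Z - (8q_Z + (3/2)q_Z²). Setting ∂π_Z/∂q_Z = 0: 135 - 5q_Z - (q_D) = 0.
Drake's profit: π_D = (143 - Q)q_D - (34q_D + q_D²). Setting ∂π_D/∂q_D = 0: 109 - 4q_D - (q_Z) = 0.
Best responses: q_Z = (135 - q_D)/5, q_D = (109 - q_Z)/4.
Substituting one into the other gives q_Z = 431/19 and q_D = 410/19.
Total output Q = 431/19 + 410/19 = 841/19.

44.26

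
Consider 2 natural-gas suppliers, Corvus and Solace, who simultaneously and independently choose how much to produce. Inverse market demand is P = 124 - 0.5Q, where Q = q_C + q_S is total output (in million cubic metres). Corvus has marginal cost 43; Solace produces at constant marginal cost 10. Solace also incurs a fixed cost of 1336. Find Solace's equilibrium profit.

3466

Corvus's profit: π_C = (124 - 0.5Q)q_C - (43q_C). Setting ∂π_C/∂q_C = 0: 81 - q_C - (1/2)(q_S) = 0.
Solace's profit: π_S = (124 - 0.5Q)q_S - (10q_S). Setting ∂π_S/∂q_S = 0: 114 - q_S - (1/2)(q_C) = 0.
Best responses: q_C = (81 - (1/2)q_S), q_S = (114 - (1/2)q_C).
Substituting one into the other gives q_C = 32 and q_S = 98.
Price P = 124 - (1/2)·130 = 59.
Solace's profit: (59 - 10)·98 - 1336 = 3466.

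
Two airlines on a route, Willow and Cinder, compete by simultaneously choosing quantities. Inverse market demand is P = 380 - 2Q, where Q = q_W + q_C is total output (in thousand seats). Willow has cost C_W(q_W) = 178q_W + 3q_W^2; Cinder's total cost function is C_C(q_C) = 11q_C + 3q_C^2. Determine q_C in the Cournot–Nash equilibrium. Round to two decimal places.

Willow's profit: π_W = (380 - 2Q)q_W - (178q_W + 3q_W²). Setting ∂π_W/∂q_W = 0: 202 - 10q_W - 2(q_C) = 0.
Cinder's first-order condition: 369 - 10q_C - 2(q_W) = 0.
Best responses: q_W = (202 - 2q_C)/10, q_C = (369 - 2q_W)/10.
Substituting one into the other gives q_W = 641/48 and q_C = 1643/48.

34.23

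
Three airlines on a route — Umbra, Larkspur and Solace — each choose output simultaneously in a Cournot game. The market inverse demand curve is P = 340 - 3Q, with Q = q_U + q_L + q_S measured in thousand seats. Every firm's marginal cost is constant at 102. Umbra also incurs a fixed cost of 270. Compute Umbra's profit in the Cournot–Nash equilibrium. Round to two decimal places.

910.08

A representative firm's profit is π_i = q_i(340 - 3Q) - 102q_i.
Setting ∂π_i/∂q_i = 0 with rivals' quantities fixed: 238 - 6q_i - 3·Σ_{j≠i} q_j = 0.
By symmetry each firm produces the same amount; substituting Σ_{j≠i} q_j = 2q_i yields q_i = 238/12 = 119/6.
Price P = 340 - 3·(119/2) = 323/2.
Umbra's profit: (323/2 - 102)·(119/6) - 270 = 910.0833.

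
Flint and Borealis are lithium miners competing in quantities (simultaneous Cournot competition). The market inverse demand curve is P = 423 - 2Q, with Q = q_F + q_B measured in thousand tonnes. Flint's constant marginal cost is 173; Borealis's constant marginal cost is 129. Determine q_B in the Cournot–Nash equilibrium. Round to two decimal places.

Flint's profit: π_F = (423 - 2Q)q_F - (173q_F). Setting ∂π_F/∂q_F = 0: 250 - 4q_F - 2(q_B) = 0.
Borealis's first-order condition: 294 - 4q_B - 2(q_F) = 0.
So q_F = (250 - 2q_B)/4 and q_B = (294 - 2q_F)/4.
Substituting one into the other gives q_F = 103/3 and q_B = 169/3.

56.33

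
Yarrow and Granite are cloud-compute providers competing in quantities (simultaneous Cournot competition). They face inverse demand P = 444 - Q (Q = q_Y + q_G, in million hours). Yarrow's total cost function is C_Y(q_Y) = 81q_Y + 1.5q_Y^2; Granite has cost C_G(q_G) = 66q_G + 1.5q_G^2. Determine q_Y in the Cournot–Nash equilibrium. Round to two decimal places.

Yarrow's profit: π_Y = (444 - Q)q_Y - (81q_Y + (3/2)q_Y²). Setting ∂π_Y/∂q_Y = 0: 363 - 5q_Y - (q_G) = 0.
Granite's profit: π_G = (444 - Q)q_G - (66q_G + (3/2)q_G²). Setting ∂π_G/∂q_G = 0: 378 - 5q_G - (q_Y) = 0.
Rearranging gives the reaction functions q_Y = (363 - q_G)/5 and q_G = (378 - q_Y)/5.
Solving the pair: q_Y = 479/8, q_G = 509/8.

59.88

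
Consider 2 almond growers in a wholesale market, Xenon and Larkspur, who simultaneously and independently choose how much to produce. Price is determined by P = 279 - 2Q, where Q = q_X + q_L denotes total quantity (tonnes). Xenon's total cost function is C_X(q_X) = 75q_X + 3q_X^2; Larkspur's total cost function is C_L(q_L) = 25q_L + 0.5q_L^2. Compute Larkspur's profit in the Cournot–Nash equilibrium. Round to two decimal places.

5370.30

Xenon's profit: π_X = (279 - 2Q)q_X - (75q_X + 3q_X²). Setting ∂π_X/∂q_X = 0: 204 - 10q_X - 2(q_L) = 0.
Larkspur's profit: π_L = (279 - 2Q)q_L - (25q_L + (1/2)q_L²). Setting ∂π_L/∂q_L = 0: 254 - 5q_L - 2(q_X) = 0.
Best responses: q_X = (204 - 2q_L)/10, q_L = (254 - 2q_X)/5.
Solving the pair: q_X = 256/23, q_L = 1066/23.
Price P = 279 - 2·(1322/23) = 164.0435.
Larkspur's profit: 164.0435·(1066/23) - 25·(1066/23) - (1/2)(1066/23)² = 5370.3025.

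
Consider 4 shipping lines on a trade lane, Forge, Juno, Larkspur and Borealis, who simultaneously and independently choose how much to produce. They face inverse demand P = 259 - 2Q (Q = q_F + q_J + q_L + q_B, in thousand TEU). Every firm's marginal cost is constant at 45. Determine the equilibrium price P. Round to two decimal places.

87.80

Each firm earns π_i = (259 - 2Q)q_i - 45q_i.
First-order condition (treating rivals' output as given): 214 - 4q_i - 2·Σ_{j≠i} q_j = 0.
With identical firms every q_j equals q_i, so Σ_{j≠i} q_j = 3q_i and 214 = 10q_i, giving q_i = 107/5.
Total output Q = 428/5, so price P = 259 - 2·(428/5) = 439/5.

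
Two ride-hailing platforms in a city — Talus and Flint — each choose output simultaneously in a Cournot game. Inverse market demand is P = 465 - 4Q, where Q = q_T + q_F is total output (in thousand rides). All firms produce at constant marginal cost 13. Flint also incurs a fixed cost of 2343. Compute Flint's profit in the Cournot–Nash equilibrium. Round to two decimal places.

3332.11

A representative firm's profit is π_i = q_i(465 - 4Q) - 13q_i.
First-order condition (treating rivals' output as given): 452 - 8q_i - 4q_j = 0.
By symmetry each firm produces the same amount; substituting q_j = q_i yields q_i = 452/12 = 113/3.
Price P = 465 - 4·(226/3) = 491/3.
Flint's profit: (491/3 - 13)·(113/3) - 2343 = 3332.1111.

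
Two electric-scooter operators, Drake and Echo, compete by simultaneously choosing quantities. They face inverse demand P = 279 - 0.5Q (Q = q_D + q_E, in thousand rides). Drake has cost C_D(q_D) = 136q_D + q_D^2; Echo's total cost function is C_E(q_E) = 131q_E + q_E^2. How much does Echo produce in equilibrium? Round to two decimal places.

42.57

Drake's profit: π_D = (279 - 0.5Q)q_D - (136q_D + q_D²). Setting ∂π_D/∂q_D = 0: 143 - 3q_D - (1/2)(q_E) = 0.
Echo's first-order condition: 148 - 3q_E - (1/2)(q_D) = 0.
Rearranging gives the reaction functions q_D = (143 - (1/2)q_E)/3 and q_E = (148 - (1/2)q_D)/3.
Solving the pair: q_D = 284/7, q_E = 298/7.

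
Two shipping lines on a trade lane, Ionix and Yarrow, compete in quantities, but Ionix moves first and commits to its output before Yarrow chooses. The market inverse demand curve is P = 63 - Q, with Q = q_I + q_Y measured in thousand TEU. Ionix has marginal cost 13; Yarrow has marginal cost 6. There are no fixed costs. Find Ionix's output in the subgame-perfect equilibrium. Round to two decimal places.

21.50

The follower Yarrow best-responds to any q_I: π_Y = (63 - Q)q_Y - 6q_Y.
Follower FOC: 57 - q_I - 2q_Y = 0, so q_Y(q_I) = (57 - q_I)/2.
The leader anticipates this reaction. Substituting into P = 63 - Q gives P = 69/2 - (1/2)q_I, so π_I = (69/2 - (1/2)q_I)q_I - 13q_I.
Leader FOC: 43/2 - q_I = 0, so q_I = 43/2.
Then q_Y = (57 - 43/2)/2 = 71/4.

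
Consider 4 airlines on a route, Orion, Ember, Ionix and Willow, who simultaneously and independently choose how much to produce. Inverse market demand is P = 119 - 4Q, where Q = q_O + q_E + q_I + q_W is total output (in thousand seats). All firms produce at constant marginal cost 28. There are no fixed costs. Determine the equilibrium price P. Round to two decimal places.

Each firm earns π_i = (119 - 4Q)q_i - 28q_i.
Setting ∂π_i/∂q_i = 0 with rivals' quantities fixed: 91 - 8q_i - 4·Σ_{j≠i} q_j = 0.
With identical firms every q_j equals q_i, so Σ_{j≠i} q_j = 3q_i and 91 = 20q_i, giving q_i = 91/20.
Total output Q = 91/5, so price P = 119 - 4·(91/5) = 231/5.

46.20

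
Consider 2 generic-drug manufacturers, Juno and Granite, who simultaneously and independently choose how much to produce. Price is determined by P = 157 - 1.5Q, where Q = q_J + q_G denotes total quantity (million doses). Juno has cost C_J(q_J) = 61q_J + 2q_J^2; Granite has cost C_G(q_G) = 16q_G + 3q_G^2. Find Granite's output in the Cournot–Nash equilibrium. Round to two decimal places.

13.88

Juno's profit: π_J = (157 - 1.5Q)q_J - (61q_J + 2q_J²). Setting ∂π_J/∂q_J = 0: 96 - 7q_J - (3/2)(q_G) = 0.
Granite's profit: π_G = (157 - 1.5Q)q_G - (16q_G + 3q_G²). Setting ∂π_G/∂q_G = 0: 141 - 9q_G - (3/2)(q_J) = 0.
Best responses: q_J = (96 - (3/2)q_G)/7, q_G = (141 - (3/2)q_J)/9.
Substituting one into the other gives q_J = 290/27 and q_G = 1124/81.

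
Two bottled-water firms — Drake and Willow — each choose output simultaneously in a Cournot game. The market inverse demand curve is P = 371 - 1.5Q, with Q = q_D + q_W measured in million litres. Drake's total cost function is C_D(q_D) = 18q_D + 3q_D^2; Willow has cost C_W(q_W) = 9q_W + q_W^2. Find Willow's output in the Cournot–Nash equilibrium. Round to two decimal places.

63.82

Drake's profit: π_D = (371 - 1.5Q)q_D - (18q_D + 3q_D²). Setting ∂π_D/∂q_D = 0: 353 - 9q_D - (3/2)(q_W) = 0.
Willow's profit: π_W = (371 - 1.5Q)q_W - (9q_W + q_W²). Setting ∂π_W/∂q_W = 0: 362 - 5q_W - (3/2)(q_D) = 0.
So q_D = (353 - (3/2)q_W)/9 and q_W = (362 - (3/2)q_D)/5.
Solving the pair: q_D = 28.5848, q_W = 63.8246.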